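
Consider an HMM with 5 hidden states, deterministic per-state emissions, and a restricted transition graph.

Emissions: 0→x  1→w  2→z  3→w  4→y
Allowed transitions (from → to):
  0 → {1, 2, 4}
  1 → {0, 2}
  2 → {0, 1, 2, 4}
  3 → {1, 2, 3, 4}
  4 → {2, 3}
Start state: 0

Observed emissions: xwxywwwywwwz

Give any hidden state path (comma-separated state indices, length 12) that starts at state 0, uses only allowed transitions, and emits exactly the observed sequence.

  [0] x  {0}  => 0  start
  [1] w  {1,3}  => 1  0->1 ok
  [2] x  {0}  => 0  1->0 ok
  [3] y  {4}  => 4  0->4 ok
  [4] w  {1,3}  => 3  4->3 ok
  [5] w  {1,3}  => 3  3->3 ok
  [6] w  {1,3}  => 3  3->3 ok
  [7] y  {4}  => 4  3->4 ok
  [8] w  {1,3}  => 3  4->3 ok
  [9] w  {1,3}  => 3  3->3 ok
  [10] w  {1,3}  => 1  3->1 ok
  [11] z  {2}  => 2  1->2 ok

0,1,0,4,3,3,3,4,3,3,1,2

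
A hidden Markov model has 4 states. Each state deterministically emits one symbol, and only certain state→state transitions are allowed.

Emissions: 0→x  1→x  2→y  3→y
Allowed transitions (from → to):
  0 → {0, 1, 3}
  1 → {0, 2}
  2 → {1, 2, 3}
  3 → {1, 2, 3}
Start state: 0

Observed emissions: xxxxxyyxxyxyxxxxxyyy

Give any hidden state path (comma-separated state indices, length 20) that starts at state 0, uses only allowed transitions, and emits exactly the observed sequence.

0,1,0,1,0,3,2,1,0,3,1,2,1,0,0,0,1,2,2,2

  0: obs=x cand={0,1} pick 0 [start]
  1: obs=x cand={0,1} pick 1 [0->1 ok]
  2: obs=x cand={0,1} pick 0 [1->0 ok]
  3: obs=x cand={0,1} pick 1 [0->1 ok]
  4: obs=x cand={0,1} pick 0 [1->0 ok]
  5: obs=y cand={2,3} pick 3 [0->3 ok]
  6: obs=y cand={2,3} pick 2 [3->2 ok]
  7: obs=x cand={0,1} pick 1 [2->1 ok]
  8: obs=x cand={0,1} pick 0 [1->0 ok]
  9: obs=y cand={2,3} pick 3 [0->3 ok]
  10: obs=x cand={0,1} pick 1 [3->1 ok]
  11: obs=y cand={2,3} pick 2 [1->2 ok]
  12: obs=x cand={0,1} pick 1 [2->1 ok]
  13: obs=x cand={0,1} pick 0 [1->0 ok]
  14: obs=x cand={0,1} pick 0 [0->0 ok]
  15: obs=x cand={0,1} pick 0 [0->0 ok]
  16: obs=x cand={0,1} pick 1 [0->1 ok]
  17: obs=y cand={2,3} pick 2 [1->2 ok]
  18: obs=y cand={2,3} pick 2 [2->2 ok]
  19: obs=y cand={2,3} pick 2 [2->2 ok]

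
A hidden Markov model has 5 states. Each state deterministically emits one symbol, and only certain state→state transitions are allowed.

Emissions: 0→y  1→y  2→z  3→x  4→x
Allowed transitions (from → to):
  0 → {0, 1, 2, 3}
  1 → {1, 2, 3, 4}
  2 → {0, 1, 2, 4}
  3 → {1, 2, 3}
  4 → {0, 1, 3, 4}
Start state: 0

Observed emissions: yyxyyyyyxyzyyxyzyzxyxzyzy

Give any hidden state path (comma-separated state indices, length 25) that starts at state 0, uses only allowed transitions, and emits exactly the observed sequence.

  [0] y  {0,1}  => 0  start
  [1] y  {0,1}  => 1  0->1 ok
  [2] x  {3,4}  => 4  1->4 ok
  [3] y  {0,1}  => 0  4->0 ok
  [4] y  {0,1}  => 0  0->0 ok
  [5] y  {0,1}  => 0  0->0 ok
  [6] y  {0,1}  => 0  0->0 ok
  [7] y  {0,1}  => 0  0->0 ok
  [8] x  {3,4}  => 3  0->3 ok
  [9] y  {0,1}  => 1  3->1 ok
  [10] z  {2}  => 2  1->2 ok
  [11] y  {0,1}  => 1  2->1 ok
  [12] y  {0,1}  => 1  1->1 ok
  [13] x  {3,4}  => 4  1->4 ok
  [14] y  {0,1}  => 1  4->1 ok
  [15] z  {2}  => 2  1->2 ok
  [16] y  {0,1}  => 0  2->0 ok
  [17] z  {2}  => 2  0->2 ok
  [18] x  {3,4}  => 4  2->4 ok
  [19] y  {0,1}  => 1  4->1 ok
  [20] x  {3,4}  => 3  1->3 ok
  [21] z  {2}  => 2  3->2 ok
  [22] y  {0,1}  => 1  2->1 ok
  [23] z  {2}  => 2  1->2 ok
  [24] y  {0,1}  => 1  2->1 ok

0,1,4,0,0,0,0,0,3,1,2,1,1,4,1,2,0,2,4,1,3,2,1,2,1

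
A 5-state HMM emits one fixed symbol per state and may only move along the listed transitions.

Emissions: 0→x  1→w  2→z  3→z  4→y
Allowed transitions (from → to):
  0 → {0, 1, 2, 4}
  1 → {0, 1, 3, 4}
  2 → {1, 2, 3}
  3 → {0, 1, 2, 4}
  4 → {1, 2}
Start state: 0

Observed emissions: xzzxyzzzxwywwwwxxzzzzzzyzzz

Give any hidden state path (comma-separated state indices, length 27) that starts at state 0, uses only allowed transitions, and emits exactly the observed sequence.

0,2,3,0,4,2,2,3,0,1,4,1,1,1,1,0,0,2,2,2,2,2,3,4,2,2,3

  t0 'x' -> {0}, take 0 (start)
  t1 'z' -> {2,3}, take 2 (0->2 ok)
  t2 'z' -> {2,3}, take 3 (2->3 ok)
  t3 'x' -> {0}, take 0 (3->0 ok)
  t4 'y' -> {4}, take 4 (0->4 ok)
  t5 'z' -> {2,3}, take 2 (4->2 ok)
  t6 'z' -> {2,3}, take 2 (2->2 ok)
  t7 'z' -> {2,3}, take 3 (2->3 ok)
  t8 'x' -> {0}, take 0 (3->0 ok)
  t9 'w' -> {1}, take 1 (0->1 ok)
  t10 'y' -> {4}, take 4 (1->4 ok)
  t11 'w' -> {1}, take 1 (4->1 ok)
  t12 'w' -> {1}, take 1 (1->1 ok)
  t13 'w' -> {1}, take 1 (1->1 ok)
  t14 'w' -> {1}, take 1 (1->1 ok)
  t15 'x' -> {0}, take 0 (1->0 ok)
  t16 'x' -> {0}, take 0 (0->0 ok)
  t17 'z' -> {2,3}, take 2 (0->2 ok)
  t18 'z' -> {2,3}, take 2 (2->2 ok)
  t19 'z' -> {2,3}, take 2 (2->2 ok)
  t20 'z' -> {2,3}, take 2 (2->2 ok)
  t21 'z' -> {2,3}, take 2 (2->2 ok)
  t22 'z' -> {2,3}, take 3 (2->3 ok)
  t23 'y' -> {4}, take 4 (3->4 ok)
  t24 'z' -> {2,3}, take 2 (4->2 ok)
  t25 'z' -> {2,3}, take 2 (2->2 ok)
  t26 'z' -> {2,3}, take 3 (2->3 ok)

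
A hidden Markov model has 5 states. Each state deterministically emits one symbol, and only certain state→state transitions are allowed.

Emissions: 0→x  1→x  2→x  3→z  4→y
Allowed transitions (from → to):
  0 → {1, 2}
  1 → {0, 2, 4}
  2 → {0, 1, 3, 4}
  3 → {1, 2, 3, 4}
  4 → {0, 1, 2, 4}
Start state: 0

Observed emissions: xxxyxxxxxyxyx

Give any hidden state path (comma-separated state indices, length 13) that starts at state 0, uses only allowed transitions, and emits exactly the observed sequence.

0,2,1,4,2,0,2,1,2,4,1,4,1

  pos 0: x in {0,1,2}, choose 0; start
  pos 1: x in {0,1,2}, choose 2; 0->2 ok
  pos 2: x in {0,1,2}, choose 1; 2->1 ok
  pos 3: y in {4}, choose 4; 1->4 ok
  pos 4: x in {0,1,2}, choose 2; 4->2 ok
  pos 5: x in {0,1,2}, choose 0; 2->0 ok
  pos 6: x in {0,1,2}, choose 2; 0->2 ok
  pos 7: x in {0,1,2}, choose 1; 2->1 ok
  pos 8: x in {0,1,2}, choose 2; 1->2 ok
  pos 9: y in {4}, choose 4; 2->4 ok
  pos 10: x in {0,1,2}, choose 1; 4->1 ok
  pos 11: y in {4}, choose 4; 1->4 ok
  pos 12: x in {0,1,2}, choose 1; 4->1 ok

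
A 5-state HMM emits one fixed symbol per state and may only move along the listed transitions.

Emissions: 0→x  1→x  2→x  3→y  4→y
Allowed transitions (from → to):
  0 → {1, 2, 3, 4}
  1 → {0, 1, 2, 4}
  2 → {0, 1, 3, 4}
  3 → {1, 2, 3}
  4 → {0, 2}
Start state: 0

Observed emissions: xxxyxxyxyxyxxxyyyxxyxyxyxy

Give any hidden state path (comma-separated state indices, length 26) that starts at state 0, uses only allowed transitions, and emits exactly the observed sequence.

0,1,0,3,2,0,4,2,4,2,3,1,2,0,3,3,3,1,1,4,2,4,2,4,2,3

  0: obs=x cand={0,1,2} pick 0 [start]
  1: obs=x cand={0,1,2} pick 1 [0->1 ok]
  2: obs=x cand={0,1,2} pick 0 [1->0 ok]
  3: obs=y cand={3,4} pick 3 [0->3 ok]
  4: obs=x cand={0,1,2} pick 2 [3->2 ok]
  5: obs=x cand={0,1,2} pick 0 [2->0 ok]
  6: obs=y cand={3,4} pick 4 [0->4 ok]
  7: obs=x cand={0,1,2} pick 2 [4->2 ok]
  8: obs=y cand={3,4} pick 4 [2->4 ok]
  9: obs=x cand={0,1,2} pick 2 [4->2 ok]
  10: obs=y cand={3,4} pick 3 [2->3 ok]
  11: obs=x cand={0,1,2} pick 1 [3->1 ok]
  12: obs=x cand={0,1,2} pick 2 [1->2 ok]
  13: obs=x cand={0,1,2} pick 0 [2->0 ok]
  14: obs=y cand={3,4} pick 3 [0->3 ok]
  15: obs=y cand={3,4} pick 3 [3->3 ok]
  16: obs=y cand={3,4} pick 3 [3->3 ok]
  17: obs=x cand={0,1,2} pick 1 [3->1 ok]
  18: obs=x cand={0,1,2} pick 1 [1->1 ok]
  19: obs=y cand={3,4} pick 4 [1->4 ok]
  20: obs=x cand={0,1,2} pick 2 [4->2 ok]
  21: obs=y cand={3,4} pick 4 [2->4 ok]
  22: obs=x cand={0,1,2} pick 2 [4->2 ok]
  23: obs=y cand={3,4} pick 4 [2->4 ok]
  24: obs=x cand={0,1,2} pick 2 [4->2 ok]
  25: obs=y cand={3,4} pick 3 [2->3 ok]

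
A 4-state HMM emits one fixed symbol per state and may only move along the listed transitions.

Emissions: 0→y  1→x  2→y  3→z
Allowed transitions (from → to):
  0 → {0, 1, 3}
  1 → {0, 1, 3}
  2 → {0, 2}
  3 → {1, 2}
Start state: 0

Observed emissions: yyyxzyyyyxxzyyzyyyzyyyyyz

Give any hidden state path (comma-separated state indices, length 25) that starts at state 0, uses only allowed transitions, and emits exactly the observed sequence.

  t0 'y' -> {0,2}, take 0 (start)
  t1 'y' -> {0,2}, take 0 (0->0 ok)
  t2 'y' -> {0,2}, take 0 (0->0 ok)
  t3 'x' -> {1}, take 1 (0->1 ok)
  t4 'z' -> {3}, take 3 (1->3 ok)
  t5 'y' -> {0,2}, take 2 (3->2 ok)
  t6 'y' -> {0,2}, take 2 (2->2 ok)
  t7 'y' -> {0,2}, take 2 (2->2 ok)
  t8 'y' -> {0,2}, take 0 (2->0 ok)
  t9 'x' -> {1}, take 1 (0->1 ok)
  t10 'x' -> {1}, take 1 (1->1 ok)
  t11 'z' -> {3}, take 3 (1->3 ok)
  t12 'y' -> {0,2}, take 2 (3->2 ok)
  t13 'y' -> {0,2}, take 0 (2->0 ok)
  t14 'z' -> {3}, take 3 (0->3 ok)
  t15 'y' -> {0,2}, take 2 (3->2 ok)
  t16 'y' -> {0,2}, take 0 (2->0 ok)
  t17 'y' -> {0,2}, take 0 (0->0 ok)
  t18 'z' -> {3}, take 3 (0->3 ok)
  t19 'y' -> {0,2}, take 2 (3->2 ok)
  t20 'y' -> {0,2}, take 2 (2->2 ok)
  t21 'y' -> {0,2}, take 2 (2->2 ok)
  t22 'y' -> {0,2}, take 0 (2->0 ok)
  t23 'y' -> {0,2}, take 0 (0->0 ok)
  t24 'z' -> {3}, take 3 (0->3 ok)

0,0,0,1,3,2,2,2,0,1,1,3,2,0,3,2,0,0,3,2,2,2,0,0,3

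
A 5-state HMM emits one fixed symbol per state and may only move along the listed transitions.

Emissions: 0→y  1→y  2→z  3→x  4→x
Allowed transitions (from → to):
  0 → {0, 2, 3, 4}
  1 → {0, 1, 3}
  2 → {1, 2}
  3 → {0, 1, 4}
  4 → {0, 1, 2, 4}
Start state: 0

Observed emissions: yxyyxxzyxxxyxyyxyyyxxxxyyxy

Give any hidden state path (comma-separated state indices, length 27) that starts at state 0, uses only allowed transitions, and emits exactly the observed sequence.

  [0] y  {0,1}  => 0  start
  [1] x  {3,4}  => 3  0->3 ok
  [2] y  {0,1}  => 1  3->1 ok
  [3] y  {0,1}  => 1  1->1 ok
  [4] x  {3,4}  => 3  1->3 ok
  [5] x  {3,4}  => 4  3->4 ok
  [6] z  {2}  => 2  4->2 ok
  [7] y  {0,1}  => 1  2->1 ok
  [8] x  {3,4}  => 3  1->3 ok
  [9] x  {3,4}  => 4  3->4 ok
  [10] x  {3,4}  => 4  4->4 ok
  [11] y  {0,1}  => 0  4->0 ok
  [12] x  {3,4}  => 3  0->3 ok
  [13] y  {0,1}  => 1  3->1 ok
  [14] y  {0,1}  => 1  1->1 ok
  [15] x  {3,4}  => 3  1->3 ok
  [16] y  {0,1}  => 1  3->1 ok
  [17] y  {0,1}  => 0  1->0 ok
  [18] y  {0,1}  => 0  0->0 ok
  [19] x  {3,4}  => 3  0->3 ok
  [20] x  {3,4}  => 4  3->4 ok
  [21] x  {3,4}  => 4  4->4 ok
  [22] x  {3,4}  => 4  4->4 ok
  [23] y  {0,1}  => 1  4->1 ok
  [24] y  {0,1}  => 0  1->0 ok
  [25] x  {3,4}  => 3  0->3 ok
  [26] y  {0,1}  => 0  3->0 ok

0,3,1,1,3,4,2,1,3,4,4,0,3,1,1,3,1,0,0,3,4,4,4,1,0,3,0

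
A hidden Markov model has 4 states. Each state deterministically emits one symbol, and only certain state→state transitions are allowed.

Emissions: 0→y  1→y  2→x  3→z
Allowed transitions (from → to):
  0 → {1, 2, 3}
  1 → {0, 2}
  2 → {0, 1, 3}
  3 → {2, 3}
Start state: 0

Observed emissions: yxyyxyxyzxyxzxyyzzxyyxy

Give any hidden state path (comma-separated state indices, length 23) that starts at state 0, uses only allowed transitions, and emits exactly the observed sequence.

0,2,0,1,2,0,2,0,3,2,1,2,3,2,1,0,3,3,2,0,1,2,0

  t0 'y' -> {0,1}, take 0 (start)
  t1 'x' -> {2}, take 2 (0->2 ok)
  t2 'y' -> {0,1}, take 0 (2->0 ok)
  t3 'y' -> {0,1}, take 1 (0->1 ok)
  t4 'x' -> {2}, take 2 (1->2 ok)
  t5 'y' -> {0,1}, take 0 (2->0 ok)
  t6 'x' -> {2}, take 2 (0->2 ok)
  t7 'y' -> {0,1}, take 0 (2->0 ok)
  t8 'z' -> {3}, take 3 (0->3 ok)
  t9 'x' -> {2}, take 2 (3->2 ok)
  t10 'y' -> {0,1}, take 1 (2->1 ok)
  t11 'x' -> {2}, take 2 (1->2 ok)
  t12 'z' -> {3}, take 3 (2->3 ok)
  t13 'x' -> {2}, take 2 (3->2 ok)
  t14 'y' -> {0,1}, take 1 (2->1 ok)
  t15 'y' -> {0,1}, take 0 (1->0 ok)
  t16 'z' -> {3}, take 3 (0->3 ok)
  t17 'z' -> {3}, take 3 (3->3 ok)
  t18 'x' -> {2}, take 2 (3->2 ok)
  t19 'y' -> {0,1}, take 0 (2->0 ok)
  t20 'y' -> {0,1}, take 1 (0->1 ok)
  t21 'x' -> {2}, take 2 (1->2 ok)
  t22 'y' -> {0,1}, take 0 (2->0 ok)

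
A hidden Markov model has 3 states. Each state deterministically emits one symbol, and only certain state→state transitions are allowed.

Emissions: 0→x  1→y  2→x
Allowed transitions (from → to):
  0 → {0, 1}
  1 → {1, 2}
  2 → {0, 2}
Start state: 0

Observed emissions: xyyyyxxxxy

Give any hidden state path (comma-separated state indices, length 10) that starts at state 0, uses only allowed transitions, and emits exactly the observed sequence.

  t0 'x' -> {0,2}, take 0 (start)
  t1 'y' -> {1}, take 1 (0->1 ok)
  t2 'y' -> {1}, take 1 (1->1 ok)
  t3 'y' -> {1}, take 1 (1->1 ok)
  t4 'y' -> {1}, take 1 (1->1 ok)
  t5 'x' -> {0,2}, take 2 (1->2 ok)
  t6 'x' -> {0,2}, take 2 (2->2 ok)
  t7 'x' -> {0,2}, take 2 (2->2 ok)
  t8 'x' -> {0,2}, take 0 (2->0 ok)
  t9 'y' -> {1}, take 1 (0->1 ok)

0,1,1,1,1,2,2,2,0,1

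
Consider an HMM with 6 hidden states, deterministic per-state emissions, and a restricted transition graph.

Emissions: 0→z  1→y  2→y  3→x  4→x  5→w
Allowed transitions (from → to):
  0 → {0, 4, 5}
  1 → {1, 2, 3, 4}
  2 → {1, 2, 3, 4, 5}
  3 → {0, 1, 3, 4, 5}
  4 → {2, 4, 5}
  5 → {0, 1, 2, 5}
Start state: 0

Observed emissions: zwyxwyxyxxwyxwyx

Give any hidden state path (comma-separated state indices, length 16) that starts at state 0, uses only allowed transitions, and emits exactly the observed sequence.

  pos 0: z in {0}, choose 0; start
  pos 1: w in {5}, choose 5; 0->5 ok
  pos 2: y in {1,2}, choose 1; 5->1 ok
  pos 3: x in {3,4}, choose 4; 1->4 ok
  pos 4: w in {5}, choose 5; 4->5 ok
  pos 5: y in {1,2}, choose 2; 5->2 ok
  pos 6: x in {3,4}, choose 3; 2->3 ok
  pos 7: y in {1,2}, choose 1; 3->1 ok
  pos 8: x in {3,4}, choose 4; 1->4 ok
  pos 9: x in {3,4}, choose 4; 4->4 ok
  pos 10: w in {5}, choose 5; 4->5 ok
  pos 11: y in {1,2}, choose 1; 5->1 ok
  pos 12: x in {3,4}, choose 4; 1->4 ok
  pos 13: w in {5}, choose 5; 4->5 ok
  pos 14: y in {1,2}, choose 2; 5->2 ok
  pos 15: x in {3,4}, choose 3; 2->3 ok

0,5,1,4,5,2,3,1,4,4,5,1,4,5,2,3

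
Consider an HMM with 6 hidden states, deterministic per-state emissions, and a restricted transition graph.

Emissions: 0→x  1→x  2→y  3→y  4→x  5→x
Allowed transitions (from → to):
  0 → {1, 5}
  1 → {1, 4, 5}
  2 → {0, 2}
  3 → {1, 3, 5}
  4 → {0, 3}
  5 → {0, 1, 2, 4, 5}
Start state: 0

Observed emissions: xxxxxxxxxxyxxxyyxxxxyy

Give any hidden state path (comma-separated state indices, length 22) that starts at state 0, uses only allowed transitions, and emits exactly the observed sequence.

  t0 'x' -> {0,1,4,5}, take 0 (start)
  t1 'x' -> {0,1,4,5}, take 5 (0->5 ok)
  t2 'x' -> {0,1,4,5}, take 0 (5->0 ok)
  t3 'x' -> {0,1,4,5}, take 5 (0->5 ok)
  t4 'x' -> {0,1,4,5}, take 1 (5->1 ok)
  t5 'x' -> {0,1,4,5}, take 4 (1->4 ok)
  t6 'x' -> {0,1,4,5}, take 0 (4->0 ok)
  t7 'x' -> {0,1,4,5}, take 1 (0->1 ok)
  t8 'x' -> {0,1,4,5}, take 5 (1->5 ok)
  t9 'x' -> {0,1,4,5}, take 4 (5->4 ok)
  t10 'y' -> {2,3}, take 3 (4->3 ok)
  t11 'x' -> {0,1,4,5}, take 1 (3->1 ok)
  t12 'x' -> {0,1,4,5}, take 5 (1->5 ok)
  t13 'x' -> {0,1,4,5}, take 5 (5->5 ok)
  t14 'y' -> {2,3}, take 2 (5->2 ok)
  t15 'y' -> {2,3}, take 2 (2->2 ok)
  t16 'x' -> {0,1,4,5}, take 0 (2->0 ok)
  t17 'x' -> {0,1,4,5}, take 1 (0->1 ok)
  t18 'x' -> {0,1,4,5}, take 1 (1->1 ok)
  t19 'x' -> {0,1,4,5}, take 4 (1->4 ok)
  t20 'y' -> {2,3}, take 3 (4->3 ok)
  t21 'y' -> {2,3}, take 3 (3->3 ok)

0,5,0,5,1,4,0,1,5,4,3,1,5,5,2,2,0,1,1,4,3,3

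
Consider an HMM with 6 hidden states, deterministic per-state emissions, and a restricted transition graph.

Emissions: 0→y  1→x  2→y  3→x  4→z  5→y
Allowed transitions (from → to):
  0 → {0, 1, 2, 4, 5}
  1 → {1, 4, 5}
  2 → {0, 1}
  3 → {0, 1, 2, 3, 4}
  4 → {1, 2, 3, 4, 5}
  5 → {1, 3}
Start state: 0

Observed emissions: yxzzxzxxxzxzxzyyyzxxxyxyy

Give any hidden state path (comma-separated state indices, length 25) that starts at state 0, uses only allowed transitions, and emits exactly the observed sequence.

0,1,4,4,1,4,3,3,1,4,3,4,3,4,2,0,0,4,3,1,1,5,3,0,0

  [0] y  {0,2,5}  => 0  start
  [1] x  {1,3}  => 1  0->1 ok
  [2] z  {4}  => 4  1->4 ok
  [3] z  {4}  => 4  4->4 ok
  [4] x  {1,3}  => 1  4->1 ok
  [5] z  {4}  => 4  1->4 ok
  [6] x  {1,3}  => 3  4->3 ok
  [7] x  {1,3}  => 3  3->3 ok
  [8] x  {1,3}  => 1  3->1 ok
  [9] z  {4}  => 4  1->4 ok
  [10] x  {1,3}  => 3  4->3 ok
  [11] z  {4}  => 4  3->4 ok
  [12] x  {1,3}  => 3  4->3 ok
  [13] z  {4}  => 4  3->4 ok
  [14] y  {0,2,5}  => 2  4->2 ok
  [15] y  {0,2,5}  => 0  2->0 ok
  [16] y  {0,2,5}  => 0  0->0 ok
  [17] z  {4}  => 4  0->4 ok
  [18] x  {1,3}  => 3  4->3 ok
  [19] x  {1,3}  => 1  3->1 ok
  [20] x  {1,3}  => 1  1->1 ok
  [21] y  {0,2,5}  => 5  1->5 ok
  [22] x  {1,3}  => 3  5->3 ok
  [23] y  {0,2,5}  => 0  3->0 ok
  [24] y  {0,2,5}  => 0  0->0 ok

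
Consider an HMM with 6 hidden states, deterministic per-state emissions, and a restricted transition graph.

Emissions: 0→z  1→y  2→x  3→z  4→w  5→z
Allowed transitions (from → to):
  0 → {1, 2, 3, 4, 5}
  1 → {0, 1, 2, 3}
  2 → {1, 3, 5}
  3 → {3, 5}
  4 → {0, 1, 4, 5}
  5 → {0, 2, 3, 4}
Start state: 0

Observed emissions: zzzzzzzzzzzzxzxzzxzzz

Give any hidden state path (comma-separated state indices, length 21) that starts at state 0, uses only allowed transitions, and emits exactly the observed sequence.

0,3,3,3,3,3,5,3,3,5,3,5,2,5,2,3,5,2,5,3,5

  pos 0: z in {0,3,5}, choose 0; start
  pos 1: z in {0,3,5}, choose 3; 0->3 ok
  pos 2: z in {0,3,5}, choose 3; 3->3 ok
  pos 3: z in {0,3,5}, choose 3; 3->3 ok
  pos 4: z in {0,3,5}, choose 3; 3->3 ok
  pos 5: z in {0,3,5}, choose 3; 3->3 ok
  pos 6: z in {0,3,5}, choose 5; 3->5 ok
  pos 7: z in {0,3,5}, choose 3; 5->3 ok
  pos 8: z in {0,3,5}, choose 3; 3->3 ok
  pos 9: z in {0,3,5}, choose 5; 3->5 ok
  pos 10: z in {0,3,5}, choose 3; 5->3 ok
  pos 11: z in {0,3,5}, choose 5; 3->5 ok
  pos 12: x in {2}, choose 2; 5->2 ok
  pos 13: z in {0,3,5}, choose 5; 2->5 ok
  pos 14: x in {2}, choose 2; 5->2 ok
  pos 15: z in {0,3,5}, choose 3; 2->3 ok
  pos 16: z in {0,3,5}, choose 5; 3->5 ok
  pos 17: x in {2}, choose 2; 5->2 ok
  pos 18: z in {0,3,5}, choose 5; 2->5 ok
  pos 19: z in {0,3,5}, choose 3; 5->3 ok
  pos 20: z in {0,3,5}, choose 5; 3->5 ok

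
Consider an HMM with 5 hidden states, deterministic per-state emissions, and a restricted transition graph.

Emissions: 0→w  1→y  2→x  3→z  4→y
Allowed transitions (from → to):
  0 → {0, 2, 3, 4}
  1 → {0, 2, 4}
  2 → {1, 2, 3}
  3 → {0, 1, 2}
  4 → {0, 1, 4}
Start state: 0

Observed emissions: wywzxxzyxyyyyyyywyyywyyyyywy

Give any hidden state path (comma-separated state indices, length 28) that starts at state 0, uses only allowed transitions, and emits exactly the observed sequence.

  pos 0: w in {0}, choose 0; start
  pos 1: y in {1,4}, choose 4; 0->4 ok
  pos 2: w in {0}, choose 0; 4->0 ok
  pos 3: z in {3}, choose 3; 0->3 ok
  pos 4: x in {2}, choose 2; 3->2 ok
  pos 5: x in {2}, choose 2; 2->2 ok
  pos 6: z in {3}, choose 3; 2->3 ok
  pos 7: y in {1,4}, choose 1; 3->1 ok
  pos 8: x in {2}, choose 2; 1->2 ok
  pos 9: y in {1,4}, choose 1; 2->1 ok
  pos 10: y in {1,4}, choose 4; 1->4 ok
  pos 11: y in {1,4}, choose 4; 4->4 ok
  pos 12: y in {1,4}, choose 4; 4->4 ok
  pos 13: y in {1,4}, choose 4; 4->4 ok
  pos 14: y in {1,4}, choose 1; 4->1 ok
  pos 15: y in {1,4}, choose 4; 1->4 ok
  pos 16: w in {0}, choose 0; 4->0 ok
  pos 17: y in {1,4}, choose 4; 0->4 ok
  pos 18: y in {1,4}, choose 4; 4->4 ok
  pos 19: y in {1,4}, choose 1; 4->1 ok
  pos 20: w in {0}, choose 0; 1->0 ok
  pos 21: y in {1,4}, choose 4; 0->4 ok
  pos 22: y in {1,4}, choose 4; 4->4 ok
  pos 23: y in {1,4}, choose 1; 4->1 ok
  pos 24: y in {1,4}, choose 4; 1->4 ok
  pos 25: y in {1,4}, choose 1; 4->1 ok
  pos 26: w in {0}, choose 0; 1->0 ok
  pos 27: y in {1,4}, choose 4; 0->4 ok

0,4,0,3,2,2,3,1,2,1,4,4,4,4,1,4,0,4,4,1,0,4,4,1,4,1,0,4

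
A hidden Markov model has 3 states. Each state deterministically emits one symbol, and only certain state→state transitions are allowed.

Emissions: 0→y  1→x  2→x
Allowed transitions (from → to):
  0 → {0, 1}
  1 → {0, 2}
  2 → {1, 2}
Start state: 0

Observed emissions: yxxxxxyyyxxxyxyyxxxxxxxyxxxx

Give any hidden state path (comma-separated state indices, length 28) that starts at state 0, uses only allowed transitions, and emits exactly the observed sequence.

0,1,2,2,2,1,0,0,0,1,2,1,0,1,0,0,1,2,2,2,2,2,1,0,1,2,2,2

  [0] y  {0}  => 0  start
  [1] x  {1,2}  => 1  0->1 ok
  [2] x  {1,2}  => 2  1->2 ok
  [3] x  {1,2}  => 2  2->2 ok
  [4] x  {1,2}  => 2  2->2 ok
  [5] x  {1,2}  => 1  2->1 ok
  [6] y  {0}  => 0  1->0 ok
  [7] y  {0}  => 0  0->0 ok
  [8] y  {0}  => 0  0->0 ok
  [9] x  {1,2}  => 1  0->1 ok
  [10] x  {1,2}  => 2  1->2 ok
  [11] x  {1,2}  => 1  2->1 ok
  [12] y  {0}  => 0  1->0 ok
  [13] x  {1,2}  => 1  0->1 ok
  [14] y  {0}  => 0  1->0 ok
  [15] y  {0}  => 0  0->0 ok
  [16] x  {1,2}  => 1  0->1 ok
  [17] x  {1,2}  => 2  1->2 ok
  [18] x  {1,2}  => 2  2->2 ok
  [19] x  {1,2}  => 2  2->2 ok
  [20] x  {1,2}  => 2  2->2 ok
  [21] x  {1,2}  => 2  2->2 ok
  [22] x  {1,2}  => 1  2->1 ok
  [23] y  {0}  => 0  1->0 ok
  [24] x  {1,2}  => 1  0->1 ok
  [25] x  {1,2}  => 2  1->2 ok
  [26] x  {1,2}  => 2  2->2 ok
  [27] x  {1,2}  => 2  2->2 ok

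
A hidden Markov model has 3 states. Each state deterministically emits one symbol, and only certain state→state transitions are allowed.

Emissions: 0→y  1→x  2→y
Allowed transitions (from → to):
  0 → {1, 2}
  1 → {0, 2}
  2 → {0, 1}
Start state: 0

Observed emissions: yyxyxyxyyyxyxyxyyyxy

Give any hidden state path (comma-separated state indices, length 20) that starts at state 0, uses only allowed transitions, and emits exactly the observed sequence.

  [0] y  {0,2}  => 0  start
  [1] y  {0,2}  => 2  0->2 ok
  [2] x  {1}  => 1  2->1 ok
  [3] y  {0,2}  => 0  1->0 ok
  [4] x  {1}  => 1  0->1 ok
  [5] y  {0,2}  => 0  1->0 ok
  [6] x  {1}  => 1  0->1 ok
  [7] y  {0,2}  => 0  1->0 ok
  [8] y  {0,2}  => 2  0->2 ok
  [9] y  {0,2}  => 0  2->0 ok
  [10] x  {1}  => 1  0->1 ok
  [11] y  {0,2}  => 0  1->0 ok
  [12] x  {1}  => 1  0->1 ok
  [13] y  {0,2}  => 0  1->0 ok
  [14] x  {1}  => 1  0->1 ok
  [15] y  {0,2}  => 2  1->2 ok
  [16] y  {0,2}  => 0  2->0 ok
  [17] y  {0,2}  => 2  0->2 ok
  [18] x  {1}  => 1  2->1 ok
  [19] y  {0,2}  => 2  1->2 ok

0,2,1,0,1,0,1,0,2,0,1,0,1,0,1,2,0,2,1,2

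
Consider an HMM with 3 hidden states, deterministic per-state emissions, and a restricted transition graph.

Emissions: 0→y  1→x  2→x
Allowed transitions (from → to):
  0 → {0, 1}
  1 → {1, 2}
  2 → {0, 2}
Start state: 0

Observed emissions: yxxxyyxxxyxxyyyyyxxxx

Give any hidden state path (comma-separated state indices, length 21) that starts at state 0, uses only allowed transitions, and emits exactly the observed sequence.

0,1,1,2,0,0,1,2,2,0,1,2,0,0,0,0,0,1,1,1,1

  [0] y  {0}  => 0  start
  [1] x  {1,2}  => 1  0->1 ok
  [2] x  {1,2}  => 1  1->1 ok
  [3] x  {1,2}  => 2  1->2 ok
  [4] y  {0}  => 0  2->0 ok
  [5] y  {0}  => 0  0->0 ok
  [6] x  {1,2}  => 1  0->1 ok
  [7] x  {1,2}  => 2  1->2 ok
  [8] x  {1,2}  => 2  2->2 ok
  [9] y  {0}  => 0  2->0 ok
  [10] x  {1,2}  => 1  0->1 ok
  [11] x  {1,2}  => 2  1->2 ok
  [12] y  {0}  => 0  2->0 ok
  [13] y  {0}  => 0  0->0 ok
  [14] y  {0}  => 0  0->0 ok
  [15] y  {0}  => 0  0->0 ok
  [16] y  {0}  => 0  0->0 ok
  [17] x  {1,2}  => 1  0->1 ok
  [18] x  {1,2}  => 1  1->1 ok
  [19] x  {1,2}  => 1  1->1 ok
  [20] x  {1,2}  => 1  1->1 ok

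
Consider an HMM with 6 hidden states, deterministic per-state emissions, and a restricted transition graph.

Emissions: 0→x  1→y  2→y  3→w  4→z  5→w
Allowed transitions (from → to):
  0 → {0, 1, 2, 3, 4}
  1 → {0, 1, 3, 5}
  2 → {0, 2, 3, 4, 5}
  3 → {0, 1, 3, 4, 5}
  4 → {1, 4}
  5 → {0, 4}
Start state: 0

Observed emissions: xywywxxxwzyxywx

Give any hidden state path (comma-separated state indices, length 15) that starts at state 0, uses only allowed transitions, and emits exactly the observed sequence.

0,1,3,1,5,0,0,0,3,4,1,0,1,5,0

  pos 0: x in {0}, choose 0; start
  pos 1: y in {1,2}, choose 1; 0->1 ok
  pos 2: w in {3,5}, choose 3; 1->3 ok
  pos 3: y in {1,2}, choose 1; 3->1 ok
  pos 4: w in {3,5}, choose 5; 1->5 ok
  pos 5: x in {0}, choose 0; 5->0 ok
  pos 6: x in {0}, choose 0; 0->0 ok
  pos 7: x in {0}, choose 0; 0->0 ok
  pos 8: w in {3,5}, choose 3; 0->3 ok
  pos 9: z in {4}, choose 4; 3->4 ok
  pos 10: y in {1,2}, choose 1; 4->1 ok
  pos 11: x in {0}, choose 0; 1->0 ok
  pos 12: y in {1,2}, choose 1; 0->1 ok
  pos 13: w in {3,5}, choose 5; 1->5 ok
  pos 14: x in {0}, choose 0; 5->0 ok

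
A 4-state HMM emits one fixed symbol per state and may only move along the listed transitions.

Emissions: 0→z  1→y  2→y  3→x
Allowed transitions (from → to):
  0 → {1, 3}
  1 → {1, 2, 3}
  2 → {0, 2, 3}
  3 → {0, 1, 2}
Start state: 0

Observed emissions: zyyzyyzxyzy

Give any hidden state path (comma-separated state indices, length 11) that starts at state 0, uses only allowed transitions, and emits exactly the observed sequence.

0,1,2,0,1,2,0,3,2,0,1

  0: obs=z cand={0} pick 0 [start]
  1: obs=y cand={1,2} pick 1 [0->1 ok]
  2: obs=y cand={1,2} pick 2 [1->2 ok]
  3: obs=z cand={0} pick 0 [2->0 ok]
  4: obs=y cand={1,2} pick 1 [0->1 ok]
  5: obs=y cand={1,2} pick 2 [1->2 ok]
  6: obs=z cand={0} pick 0 [2->0 ok]
  7: obs=x cand={3} pick 3 [0->3 ok]
  8: obs=y cand={1,2} pick 2 [3->2 ok]
  9: obs=z cand={0} pick 0 [2->0 ok]
  10: obs=y cand={1,2} pick 1 [0->1 ok]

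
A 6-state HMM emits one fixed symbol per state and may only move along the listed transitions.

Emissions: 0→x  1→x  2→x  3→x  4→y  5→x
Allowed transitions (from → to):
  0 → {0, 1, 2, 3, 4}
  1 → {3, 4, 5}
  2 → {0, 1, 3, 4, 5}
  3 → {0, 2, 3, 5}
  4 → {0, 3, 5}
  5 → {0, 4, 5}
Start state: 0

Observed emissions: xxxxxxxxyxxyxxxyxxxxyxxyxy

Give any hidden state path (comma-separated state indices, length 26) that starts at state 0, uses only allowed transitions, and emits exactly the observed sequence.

0,2,5,5,5,0,1,5,4,3,5,4,5,0,1,4,3,0,3,5,4,5,5,4,0,4

  0: obs=x cand={0,1,2,3,5} pick 0 [start]
  1: obs=x cand={0,1,2,3,5} pick 2 [0->2 ok]
  2: obs=x cand={0,1,2,3,5} pick 5 [2->5 ok]
  3: obs=x cand={0,1,2,3,5} pick 5 [5->5 ok]
  4: obs=x cand={0,1,2,3,5} pick 5 [5->5 ok]
  5: obs=x cand={0,1,2,3,5} pick 0 [5->0 ok]
  6: obs=x cand={0,1,2,3,5} pick 1 [0->1 ok]
  7: obs=x cand={0,1,2,3,5} pick 5 [1->5 ok]
  8: obs=y cand={4} pick 4 [5->4 ok]
  9: obs=x cand={0,1,2,3,5} pick 3 [4->3 ok]
  10: obs=x cand={0,1,2,3,5} pick 5 [3->5 ok]
  11: obs=y cand={4} pick 4 [5->4 ok]
  12: obs=x cand={0,1,2,3,5} pick 5 [4->5 ok]
  13: obs=x cand={0,1,2,3,5} pick 0 [5->0 ok]
  14: obs=x cand={0,1,2,3,5} pick 1 [0->1 ok]
  15: obs=y cand={4} pick 4 [1->4 ok]
  16: obs=x cand={0,1,2,3,5} pick 3 [4->3 ok]
  17: obs=x cand={0,1,2,3,5} pick 0 [3->0 ok]
  18: obs=x cand={0,1,2,3,5} pick 3 [0->3 ok]
  19: obs=x cand={0,1,2,3,5} pick 5 [3->5 ok]
  20: obs=y cand={4} pick 4 [5->4 ok]
  21: obs=x cand={0,1,2,3,5} pick 5 [4->5 ok]
  22: obs=x cand={0,1,2,3,5} pick 5 [5->5 ok]
  23: obs=y cand={4} pick 4 [5->4 ok]
  24: obs=x cand={0,1,2,3,5} pick 0 [4->0 ok]
  25: obs=y cand={4} pick 4 [0->4 ok]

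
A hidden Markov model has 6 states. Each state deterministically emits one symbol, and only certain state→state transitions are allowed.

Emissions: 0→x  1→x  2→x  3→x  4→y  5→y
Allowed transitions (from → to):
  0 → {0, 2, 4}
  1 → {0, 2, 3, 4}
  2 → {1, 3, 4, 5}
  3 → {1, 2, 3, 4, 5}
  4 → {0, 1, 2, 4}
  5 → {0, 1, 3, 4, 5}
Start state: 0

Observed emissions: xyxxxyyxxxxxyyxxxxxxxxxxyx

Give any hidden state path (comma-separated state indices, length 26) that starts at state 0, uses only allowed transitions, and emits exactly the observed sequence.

  t0 'x' -> {0,1,2,3}, take 0 (start)
  t1 'y' -> {4,5}, take 4 (0->4 ok)
  t2 'x' -> {0,1,2,3}, take 2 (4->2 ok)
  t3 'x' -> {0,1,2,3}, take 1 (2->1 ok)
  t4 'x' -> {0,1,2,3}, take 0 (1->0 ok)
  t5 'y' -> {4,5}, take 4 (0->4 ok)
  t6 'y' -> {4,5}, take 4 (4->4 ok)
  t7 'x' -> {0,1,2,3}, take 2 (4->2 ok)
  t8 'x' -> {0,1,2,3}, take 3 (2->3 ok)
  t9 'x' -> {0,1,2,3}, take 1 (3->1 ok)
  t10 'x' -> {0,1,2,3}, take 0 (1->0 ok)
  t11 'x' -> {0,1,2,3}, take 2 (0->2 ok)
  t12 'y' -> {4,5}, take 4 (2->4 ok)
  t13 'y' -> {4,5}, take 4 (4->4 ok)
  t14 'x' -> {0,1,2,3}, take 2 (4->2 ok)
  t15 'x' -> {0,1,2,3}, take 3 (2->3 ok)
  t16 'x' -> {0,1,2,3}, take 3 (3->3 ok)
  t17 'x' -> {0,1,2,3}, take 2 (3->2 ok)
  t18 'x' -> {0,1,2,3}, take 1 (2->1 ok)
  t19 'x' -> {0,1,2,3}, take 0 (1->0 ok)
  t20 'x' -> {0,1,2,3}, take 0 (0->0 ok)
  t21 'x' -> {0,1,2,3}, take 2 (0->2 ok)
  t22 'x' -> {0,1,2,3}, take 3 (2->3 ok)
  t23 'x' -> {0,1,2,3}, take 3 (3->3 ok)
  t24 'y' -> {4,5}, take 5 (3->5 ok)
  t25 'x' -> {0,1,2,3}, take 1 (5->1 ok)

0,4,2,1,0,4,4,2,3,1,0,2,4,4,2,3,3,2,1,0,0,2,3,3,5,1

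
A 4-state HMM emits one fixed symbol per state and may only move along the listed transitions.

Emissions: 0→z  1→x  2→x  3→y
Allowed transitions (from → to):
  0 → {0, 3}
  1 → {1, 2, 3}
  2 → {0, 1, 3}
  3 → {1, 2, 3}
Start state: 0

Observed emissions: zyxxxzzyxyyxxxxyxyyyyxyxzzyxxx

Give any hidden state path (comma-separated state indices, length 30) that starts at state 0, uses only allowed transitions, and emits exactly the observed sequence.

0,3,1,1,2,0,0,3,2,3,3,1,2,1,2,3,2,3,3,3,3,2,3,2,0,0,3,1,1,1

  t0 'z' -> {0}, take 0 (start)
  t1 'y' -> {3}, take 3 (0->3 ok)
  t2 'x' -> {1,2}, take 1 (3->1 ok)
  t3 'x' -> {1,2}, take 1 (1->1 ok)
  t4 'x' -> {1,2}, take 2 (1->2 ok)
  t5 'z' -> {0}, take 0 (2->0 ok)
  t6 'z' -> {0}, take 0 (0->0 ok)
  t7 'y' -> {3}, take 3 (0->3 ok)
  t8 'x' -> {1,2}, take 2 (3->2 ok)
  t9 'y' -> {3}, take 3 (2->3 ok)
  t10 'y' -> {3}, take 3 (3->3 ok)
  t11 'x' -> {1,2}, take 1 (3->1 ok)
  t12 'x' -> {1,2}, take 2 (1->2 ok)
  t13 'x' -> {1,2}, take 1 (2->1 ok)
  t14 'x' -> {1,2}, take 2 (1->2 ok)
  t15 'y' -> {3}, take 3 (2->3 ok)
  t16 'x' -> {1,2}, take 2 (3->2 ok)
  t17 'y' -> {3}, take 3 (2->3 ok)
  t18 'y' -> {3}, take 3 (3->3 ok)
  t19 'y' -> {3}, take 3 (3->3 ok)
  t20 'y' -> {3}, take 3 (3->3 ok)
  t21 'x' -> {1,2}, take 2 (3->2 ok)
  t22 'y' -> {3}, take 3 (2->3 ok)
  t23 'x' -> {1,2}, take 2 (3->2 ok)
  t24 'z' -> {0}, take 0 (2->0 ok)
  t25 'z' -> {0}, take 0 (0->0 ok)
  t26 'y' -> {3}, take 3 (0->3 ok)
  t27 'x' -> {1,2}, take 1 (3->1 ok)
  t28 'x' -> {1,2}, take 1 (1->1 ok)
  t29 'x' -> {1,2}, take 1 (1->1 ok)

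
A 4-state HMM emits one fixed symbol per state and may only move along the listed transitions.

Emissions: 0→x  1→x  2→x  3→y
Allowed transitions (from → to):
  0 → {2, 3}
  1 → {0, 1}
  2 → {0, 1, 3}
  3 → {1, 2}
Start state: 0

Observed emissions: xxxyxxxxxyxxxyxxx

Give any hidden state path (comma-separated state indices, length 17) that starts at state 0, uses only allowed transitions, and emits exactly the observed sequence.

0,2,0,3,1,1,1,1,0,3,2,0,2,3,2,1,0

  t0 'x' -> {0,1,2}, take 0 (start)
  t1 'x' -> {0,1,2}, take 2 (0->2 ok)
  t2 'x' -> {0,1,2}, take 0 (2->0 ok)
  t3 'y' -> {3}, take 3 (0->3 ok)
  t4 'x' -> {0,1,2}, take 1 (3->1 ok)
  t5 'x' -> {0,1,2}, take 1 (1->1 ok)
  t6 'x' -> {0,1,2}, take 1 (1->1 ok)
  t7 'x' -> {0,1,2}, take 1 (1->1 ok)
  t8 'x' -> {0,1,2}, take 0 (1->0 ok)
  t9 'y' -> {3}, take 3 (0->3 ok)
  t10 'x' -> {0,1,2}, take 2 (3->2 ok)
  t11 'x' -> {0,1,2}, take 0 (2->0 ok)
  t12 'x' -> {0,1,2}, take 2 (0->2 ok)
  t13 'y' -> {3}, take 3 (2->3 ok)
  t14 'x' -> {0,1,2}, take 2 (3->2 ok)
  t15 'x' -> {0,1,2}, take 1 (2->1 ok)
  t16 'x' -> {0,1,2}, take 0 (1->0 ok)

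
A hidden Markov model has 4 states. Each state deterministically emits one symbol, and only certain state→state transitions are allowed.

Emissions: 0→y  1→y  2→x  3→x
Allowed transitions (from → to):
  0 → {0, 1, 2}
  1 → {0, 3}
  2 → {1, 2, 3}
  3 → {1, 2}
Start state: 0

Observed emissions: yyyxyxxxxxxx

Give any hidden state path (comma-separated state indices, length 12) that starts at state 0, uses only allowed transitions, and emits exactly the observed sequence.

0,0,0,2,1,3,2,2,3,2,2,3

  0: obs=y cand={0,1} pick 0 [start]
  1: obs=y cand={0,1} pick 0 [0->0 ok]
  2: obs=y cand={0,1} pick 0 [0->0 ok]
  3: obs=x cand={2,3} pick 2 [0->2 ok]
  4: obs=y cand={0,1} pick 1 [2->1 ok]
  5: obs=x cand={2,3} pick 3 [1->3 ok]
  6: obs=x cand={2,3} pick 2 [3->2 ok]
  7: obs=x cand={2,3} pick 2 [2->2 ok]
  8: obs=x cand={2,3} pick 3 [2->3 ok]
  9: obs=x cand={2,3} pick 2 [3->2 ok]
  10: obs=x cand={2,3} pick 2 [2->2 ok]
  11: obs=x cand={2,3} pick 3 [2->3 ok]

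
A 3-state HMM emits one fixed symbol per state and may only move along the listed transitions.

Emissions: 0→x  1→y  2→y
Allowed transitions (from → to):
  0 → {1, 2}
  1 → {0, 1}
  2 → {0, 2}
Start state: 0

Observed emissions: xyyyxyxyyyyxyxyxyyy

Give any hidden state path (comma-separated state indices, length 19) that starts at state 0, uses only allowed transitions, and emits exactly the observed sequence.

  0: obs=x cand={0} pick 0 [start]
  1: obs=y cand={1,2} pick 2 [0->2 ok]
  2: obs=y cand={1,2} pick 2 [2->2 ok]
  3: obs=y cand={1,2} pick 2 [2->2 ok]
  4: obs=x cand={0} pick 0 [2->0 ok]
  5: obs=y cand={1,2} pick 2 [0->2 ok]
  6: obs=x cand={0} pick 0 [2->0 ok]
  7: obs=y cand={1,2} pick 1 [0->1 ok]
  8: obs=y cand={1,2} pick 1 [1->1 ok]
  9: obs=y cand={1,2} pick 1 [1->1 ok]
  10: obs=y cand={1,2} pick 1 [1->1 ok]
  11: obs=x cand={0} pick 0 [1->0 ok]
  12: obs=y cand={1,2} pick 1 [0->1 ok]
  13: obs=x cand={0} pick 0 [1->0 ok]
  14: obs=y cand={1,2} pick 1 [0->1 ok]
  15: obs=x cand={0} pick 0 [1->0 ok]
  16: obs=y cand={1,2} pick 1 [0->1 ok]
  17: obs=y cand={1,2} pick 1 [1->1 ok]
  18: obs=y cand={1,2} pick 1 [1->1 ok]

0,2,2,2,0,2,0,1,1,1,1,0,1,0,1,0,1,1,1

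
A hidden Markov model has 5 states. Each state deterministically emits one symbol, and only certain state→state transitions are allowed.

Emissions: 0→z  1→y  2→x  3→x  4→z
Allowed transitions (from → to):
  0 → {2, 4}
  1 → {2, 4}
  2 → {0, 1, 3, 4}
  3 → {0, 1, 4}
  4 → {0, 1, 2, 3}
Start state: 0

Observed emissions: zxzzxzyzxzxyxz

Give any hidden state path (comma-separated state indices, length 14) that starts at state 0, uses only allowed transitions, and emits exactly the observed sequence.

0,2,0,4,3,4,1,4,3,0,2,1,2,4

  0: obs=z cand={0,4} pick 0 [start]
  1: obs=x cand={2,3} pick 2 [0->2 ok]
  2: obs=z cand={0,4} pick 0 [2->0 ok]
  3: obs=z cand={0,4} pick 4 [0->4 ok]
  4: obs=x cand={2,3} pick 3 [4->3 ok]
  5: obs=z cand={0,4} pick 4 [3->4 ok]
  6: obs=y cand={1} pick 1 [4->1 ok]
  7: obs=z cand={0,4} pick 4 [1->4 ok]
  8: obs=x cand={2,3} pick 3 [4->3 ok]
  9: obs=z cand={0,4} pick 0 [3->0 ok]
  10: obs=x cand={2,3} pick 2 [0->2 ok]
  11: obs=y cand={1} pick 1 [2->1 ok]
  12: obs=x cand={2,3} pick 2 [1->2 ok]
  13: obs=z cand={0,4} pick 4 [2->4 ok]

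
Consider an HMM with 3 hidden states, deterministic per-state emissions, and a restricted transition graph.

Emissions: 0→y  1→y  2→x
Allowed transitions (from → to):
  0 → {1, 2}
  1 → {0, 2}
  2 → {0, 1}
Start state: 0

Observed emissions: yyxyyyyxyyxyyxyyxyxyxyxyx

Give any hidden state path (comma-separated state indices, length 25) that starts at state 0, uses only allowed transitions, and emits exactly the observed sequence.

0,1,2,0,1,0,1,2,1,0,2,0,1,2,1,0,2,0,2,0,2,1,2,1,2

  pos 0: y in {0,1}, choose 0; start
  pos 1: y in {0,1}, choose 1; 0->1 ok
  pos 2: x in {2}, choose 2; 1->2 ok
  pos 3: y in {0,1}, choose 0; 2->0 ok
  pos 4: y in {0,1}, choose 1; 0->1 ok
  pos 5: y in {0,1}, choose 0; 1->0 ok
  pos 6: y in {0,1}, choose 1; 0->1 ok
  pos 7: x in {2}, choose 2; 1->2 ok
  pos 8: y in {0,1}, choose 1; 2->1 ok
  pos 9: y in {0,1}, choose 0; 1->0 ok
  pos 10: x in {2}, choose 2; 0->2 ok
  pos 11: y in {0,1}, choose 0; 2->0 ok
  pos 12: y in {0,1}, choose 1; 0->1 ok
  pos 13: x in {2}, choose 2; 1->2 ok
  pos 14: y in {0,1}, choose 1; 2->1 ok
  pos 15: y in {0,1}, choose 0; 1->0 ok
  pos 16: x in {2}, choose 2; 0->2 ok
  pos 17: y in {0,1}, choose 0; 2->0 ok
  pos 18: x in {2}, choose 2; 0->2 ok
  pos 19: y in {0,1}, choose 0; 2->0 ok
  pos 20: x in {2}, choose 2; 0->2 ok
  pos 21: y in {0,1}, choose 1; 2->1 ok
  pos 22: x in {2}, choose 2; 1->2 ok
  pos 23: y in {0,1}, choose 1; 2->1 ok
  pos 24: x in {2}, choose 2; 1->2 ok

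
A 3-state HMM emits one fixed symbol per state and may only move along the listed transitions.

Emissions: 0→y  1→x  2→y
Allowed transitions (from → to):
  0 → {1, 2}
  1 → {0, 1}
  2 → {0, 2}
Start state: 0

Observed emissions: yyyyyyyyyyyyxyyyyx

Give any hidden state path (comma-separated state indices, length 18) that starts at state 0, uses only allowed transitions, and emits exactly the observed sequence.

  pos 0: y in {0,2}, choose 0; start
  pos 1: y in {0,2}, choose 2; 0->2 ok
  pos 2: y in {0,2}, choose 2; 2->2 ok
  pos 3: y in {0,2}, choose 0; 2->0 ok
  pos 4: y in {0,2}, choose 2; 0->2 ok
  pos 5: y in {0,2}, choose 2; 2->2 ok
  pos 6: y in {0,2}, choose 0; 2->0 ok
  pos 7: y in {0,2}, choose 2; 0->2 ok
  pos 8: y in {0,2}, choose 2; 2->2 ok
  pos 9: y in {0,2}, choose 0; 2->0 ok
  pos 10: y in {0,2}, choose 2; 0->2 ok
  pos 11: y in {0,2}, choose 0; 2->0 ok
  pos 12: x in {1}, choose 1; 0->1 ok
  pos 13: y in {0,2}, choose 0; 1->0 ok
  pos 14: y in {0,2}, choose 2; 0->2 ok
  pos 15: y in {0,2}, choose 2; 2->2 ok
  pos 16: y in {0,2}, choose 0; 2->0 ok
  pos 17: x in {1}, choose 1; 0->1 ok

0,2,2,0,2,2,0,2,2,0,2,0,1,0,2,2,0,1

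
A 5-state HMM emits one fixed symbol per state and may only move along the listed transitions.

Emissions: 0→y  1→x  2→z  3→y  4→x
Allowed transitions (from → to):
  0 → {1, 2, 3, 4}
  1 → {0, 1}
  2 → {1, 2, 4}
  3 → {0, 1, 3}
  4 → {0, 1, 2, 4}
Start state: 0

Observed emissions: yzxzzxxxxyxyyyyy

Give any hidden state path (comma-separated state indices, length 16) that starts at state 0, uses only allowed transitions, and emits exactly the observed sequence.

0,2,4,2,2,4,4,1,1,0,4,0,3,3,3,3

  [0] y  {0,3}  => 0  start
  [1] z  {2}  => 2  0->2 ok
  [2] x  {1,4}  => 4  2->4 ok
  [3] z  {2}  => 2  4->2 ok
  [4] z  {2}  => 2  2->2 ok
  [5] x  {1,4}  => 4  2->4 ok
  [6] x  {1,4}  => 4  4->4 ok
  [7] x  {1,4}  => 1  4->1 ok
  [8] x  {1,4}  => 1  1->1 ok
  [9] y  {0,3}  => 0  1->0 ok
  [10] x  {1,4}  => 4  0->4 ok
  [11] y  {0,3}  => 0  4->0 ok
  [12] y  {0,3}  => 3  0->3 ok
  [13] y  {0,3}  => 3  3->3 ok
  [14] y  {0,3}  => 3  3->3 ok
  [15] y  {0,3}  => 3  3->3 ok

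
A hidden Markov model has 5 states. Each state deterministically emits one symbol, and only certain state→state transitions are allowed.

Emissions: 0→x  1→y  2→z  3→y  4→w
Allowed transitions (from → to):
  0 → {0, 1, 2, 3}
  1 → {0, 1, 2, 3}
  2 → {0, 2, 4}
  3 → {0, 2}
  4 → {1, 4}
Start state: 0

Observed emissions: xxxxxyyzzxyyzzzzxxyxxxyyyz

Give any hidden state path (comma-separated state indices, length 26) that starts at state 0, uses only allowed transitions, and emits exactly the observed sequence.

0,0,0,0,0,1,3,2,2,0,1,3,2,2,2,2,0,0,1,0,0,0,1,1,1,2

  [0] x  {0}  => 0  start
  [1] x  {0}  => 0  0->0 ok
  [2] x  {0}  => 0  0->0 ok
  [3] x  {0}  => 0  0->0 ok
  [4] x  {0}  => 0  0->0 ok
  [5] y  {1,3}  => 1  0->1 ok
  [6] y  {1,3}  => 3  1->3 ok
  [7] z  {2}  => 2  3->2 ok
  [8] z  {2}  => 2  2->2 ok
  [9] x  {0}  => 0  2->0 ok
  [10] y  {1,3}  => 1  0->1 ok
  [11] y  {1,3}  => 3  1->3 ok
  [12] z  {2}  => 2  3->2 ok
  [13] z  {2}  => 2  2->2 ok
  [14] z  {2}  => 2  2->2 ok
  [15] z  {2}  => 2  2->2 ok
  [16] x  {0}  => 0  2->0 ok
  [17] x  {0}  => 0  0->0 ok
  [18] y  {1,3}  => 1  0->1 ok
  [19] x  {0}  => 0  1->0 ok
  [20] x  {0}  => 0  0->0 ok
  [21] x  {0}  => 0  0->0 ok
  [22] y  {1,3}  => 1  0->1 ok
  [23] y  {1,3}  => 1  1->1 ok
  [24] y  {1,3}  => 1  1->1 ok
  [25] z  {2}  => 2  1->2 ok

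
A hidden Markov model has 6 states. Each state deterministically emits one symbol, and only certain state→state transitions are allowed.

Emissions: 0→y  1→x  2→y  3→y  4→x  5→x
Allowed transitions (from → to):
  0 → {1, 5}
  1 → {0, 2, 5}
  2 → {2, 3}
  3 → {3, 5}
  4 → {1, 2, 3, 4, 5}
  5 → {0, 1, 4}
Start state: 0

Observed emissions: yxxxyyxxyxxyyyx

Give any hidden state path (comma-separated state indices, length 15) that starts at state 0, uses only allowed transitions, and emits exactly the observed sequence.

  pos 0: y in {0,2,3}, choose 0; start
  pos 1: x in {1,4,5}, choose 1; 0->1 ok
  pos 2: x in {1,4,5}, choose 5; 1->5 ok
  pos 3: x in {1,4,5}, choose 1; 5->1 ok
  pos 4: y in {0,2,3}, choose 2; 1->2 ok
  pos 5: y in {0,2,3}, choose 3; 2->3 ok
  pos 6: x in {1,4,5}, choose 5; 3->5 ok
  pos 7: x in {1,4,5}, choose 1; 5->1 ok
  pos 8: y in {0,2,3}, choose 0; 1->0 ok
  pos 9: x in {1,4,5}, choose 5; 0->5 ok
  pos 10: x in {1,4,5}, choose 1; 5->1 ok
  pos 11: y in {0,2,3}, choose 2; 1->2 ok
  pos 12: y in {0,2,3}, choose 2; 2->2 ok
  pos 13: y in {0,2,3}, choose 3; 2->3 ok
  pos 14: x in {1,4,5}, choose 5; 3->5 ok

0,1,5,1,2,3,5,1,0,5,1,2,2,3,5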